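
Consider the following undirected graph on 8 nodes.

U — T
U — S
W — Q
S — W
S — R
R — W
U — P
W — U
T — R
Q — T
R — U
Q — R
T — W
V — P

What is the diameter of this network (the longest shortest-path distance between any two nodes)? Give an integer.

Eccentricity of each node (its greatest distance to any other): P:3, Q:4, R:3, S:3, T:3, U:2, V:4, W:3.
The maximum eccentricity is 4, realized for instance by the pair V–Q via V – P – U – R – Q. So the diameter is 4.

4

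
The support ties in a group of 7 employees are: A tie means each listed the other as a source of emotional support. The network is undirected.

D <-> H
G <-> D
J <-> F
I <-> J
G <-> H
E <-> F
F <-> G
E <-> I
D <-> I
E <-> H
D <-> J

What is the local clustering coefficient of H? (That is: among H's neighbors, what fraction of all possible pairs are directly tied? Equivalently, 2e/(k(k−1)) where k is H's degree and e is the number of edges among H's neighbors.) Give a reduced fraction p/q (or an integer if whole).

H's neighbors: D, E, and G (k = 3).
Possible neighbor pairs: C(3,2) = 3. Edges among them: D–G → e = 1.
Clustering(H) = 1/3.

1/3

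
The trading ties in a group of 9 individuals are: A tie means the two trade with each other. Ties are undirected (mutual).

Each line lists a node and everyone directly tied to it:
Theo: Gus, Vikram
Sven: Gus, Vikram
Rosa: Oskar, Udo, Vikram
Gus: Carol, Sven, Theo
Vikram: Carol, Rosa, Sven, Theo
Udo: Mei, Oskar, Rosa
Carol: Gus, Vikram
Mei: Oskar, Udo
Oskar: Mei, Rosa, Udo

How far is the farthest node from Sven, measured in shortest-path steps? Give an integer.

Distances from Sven: Carol:2, Gus:1, Mei:4, Oskar:3, Rosa:2, Theo:2, Udo:3, Vikram:1.
The largest is 4 (to Mei), so the eccentricity of Sven is 4.

4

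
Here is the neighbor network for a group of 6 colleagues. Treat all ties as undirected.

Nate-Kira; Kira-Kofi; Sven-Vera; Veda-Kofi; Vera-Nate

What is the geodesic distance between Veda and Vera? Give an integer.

One shortest route is Veda – Kofi – Kira – Nate – Vera, which uses 4 edges, and at distance 3 from Veda we only reach {Nate}, which does not include Vera. So d(Veda,Vera) = 4.

4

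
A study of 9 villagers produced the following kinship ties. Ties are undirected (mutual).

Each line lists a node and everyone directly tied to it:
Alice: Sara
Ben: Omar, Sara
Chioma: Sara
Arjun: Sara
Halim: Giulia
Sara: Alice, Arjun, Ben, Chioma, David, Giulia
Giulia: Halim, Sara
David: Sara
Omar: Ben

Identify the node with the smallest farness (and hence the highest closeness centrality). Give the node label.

Sara

Farness (sum of distances to all others) for each node — Alice:17, Arjun:17, Ben:15, Chioma:17, David:17, Giulia:15, Halim:22, Omar:22, Sara:10.
The smallest farness is 10, for Sara, so Sara has the highest closeness.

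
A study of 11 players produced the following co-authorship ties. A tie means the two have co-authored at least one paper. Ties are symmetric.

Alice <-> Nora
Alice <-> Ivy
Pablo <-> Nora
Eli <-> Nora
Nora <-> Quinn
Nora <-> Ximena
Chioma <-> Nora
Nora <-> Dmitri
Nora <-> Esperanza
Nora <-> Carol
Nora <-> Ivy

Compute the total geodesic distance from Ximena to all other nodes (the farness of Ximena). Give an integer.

Distances from Ximena: Alice:2, Carol:2, Chioma:2, Dmitri:2, Eli:2, Esperanza:2, Ivy:2, Nora:1, Pablo:2, Quinn:2.
Sum = 2 + 2 + 2 + 2 + 2 + 2 + 2 + 1 + 2 + 2 = 19.

19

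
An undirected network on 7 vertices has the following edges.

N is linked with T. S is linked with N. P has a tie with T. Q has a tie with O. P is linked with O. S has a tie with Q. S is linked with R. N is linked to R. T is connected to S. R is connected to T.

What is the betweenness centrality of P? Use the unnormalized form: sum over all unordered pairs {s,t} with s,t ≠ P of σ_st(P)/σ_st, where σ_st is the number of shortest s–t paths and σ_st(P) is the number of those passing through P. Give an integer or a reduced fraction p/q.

2

Pairs whose geodesics pass through P — O–T: 1; O–R: 1/2; O–N: 1/2.
All other pairs contribute 0.
Summing the contributions gives betweenness(P) = 2.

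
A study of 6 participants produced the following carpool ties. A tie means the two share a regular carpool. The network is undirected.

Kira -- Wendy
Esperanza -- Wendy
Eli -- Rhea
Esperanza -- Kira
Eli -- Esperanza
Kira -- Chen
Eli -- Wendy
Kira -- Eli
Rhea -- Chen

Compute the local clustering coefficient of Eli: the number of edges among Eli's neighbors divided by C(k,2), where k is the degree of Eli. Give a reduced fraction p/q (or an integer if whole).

Eli's neighbors: Esperanza, Kira, Rhea, and Wendy (k = 4).
Possible neighbor pairs: C(4,2) = 6. Edges among them: Esperanza–Kira, Esperanza–Wendy, Kira–Wendy → e = 3.
Clustering(Eli) = 3/6 = 1/2.

1/2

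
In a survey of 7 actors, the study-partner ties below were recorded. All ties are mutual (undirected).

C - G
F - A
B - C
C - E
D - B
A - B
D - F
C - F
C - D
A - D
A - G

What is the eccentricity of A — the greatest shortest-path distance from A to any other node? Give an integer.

Distances from A: B:1, C:2, D:1, E:3, F:1, G:1.
The largest is 3 (to E), so the eccentricity of A is 3.

3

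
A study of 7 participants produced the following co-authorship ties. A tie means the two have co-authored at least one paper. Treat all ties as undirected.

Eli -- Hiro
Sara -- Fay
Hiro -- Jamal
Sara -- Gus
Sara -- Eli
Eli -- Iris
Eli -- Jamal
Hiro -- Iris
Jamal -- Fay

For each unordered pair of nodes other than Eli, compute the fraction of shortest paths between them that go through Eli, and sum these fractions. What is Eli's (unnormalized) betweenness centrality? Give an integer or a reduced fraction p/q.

37/6

Pairs whose geodesics pass through Eli — Sara–Jamal: 1/2; Sara–Iris: 1; Sara–Hiro: 1; Fay–Iris: 2/3; Gus–Jamal: 1/2; Gus–Iris: 1; Gus–Hiro: 1; Jamal–Iris: 1/2.
All other pairs contribute 0.
Summing the contributions gives betweenness(Eli) = 37/6.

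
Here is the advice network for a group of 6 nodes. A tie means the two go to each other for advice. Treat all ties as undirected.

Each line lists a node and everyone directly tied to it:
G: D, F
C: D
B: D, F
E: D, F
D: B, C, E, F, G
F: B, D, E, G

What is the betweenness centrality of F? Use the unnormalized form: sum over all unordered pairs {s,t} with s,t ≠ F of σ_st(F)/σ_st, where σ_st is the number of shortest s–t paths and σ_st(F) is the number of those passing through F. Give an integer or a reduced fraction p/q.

3/2

Pairs whose geodesics pass through F — G–E: 1/2; G–B: 1/2; E–B: 1/2.
All other pairs contribute 0.
Summing the contributions gives betweenness(F) = 3/2.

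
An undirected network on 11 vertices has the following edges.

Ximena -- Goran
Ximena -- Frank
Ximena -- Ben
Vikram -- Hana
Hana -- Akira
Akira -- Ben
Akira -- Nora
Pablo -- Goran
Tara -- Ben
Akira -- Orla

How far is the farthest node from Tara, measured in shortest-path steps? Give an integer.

4

Distances from Tara: Akira:2, Ben:1, Frank:3, Goran:3, Hana:3, Nora:3, Orla:3, Pablo:4, Vikram:4, Ximena:2.
The largest is 4 (to Vikram and Pablo), so the eccentricity of Tara is 4.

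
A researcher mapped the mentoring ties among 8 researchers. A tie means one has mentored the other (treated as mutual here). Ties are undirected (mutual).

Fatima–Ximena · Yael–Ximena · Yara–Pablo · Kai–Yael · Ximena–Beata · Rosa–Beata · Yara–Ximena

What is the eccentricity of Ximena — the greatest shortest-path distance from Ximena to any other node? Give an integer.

2

Distances from Ximena: Beata:1, Fatima:1, Kai:2, Pablo:2, Rosa:2, Yael:1, Yara:1.
The largest is 2 (to Pablo, Rosa, and Kai), so the eccentricity of Ximena is 2.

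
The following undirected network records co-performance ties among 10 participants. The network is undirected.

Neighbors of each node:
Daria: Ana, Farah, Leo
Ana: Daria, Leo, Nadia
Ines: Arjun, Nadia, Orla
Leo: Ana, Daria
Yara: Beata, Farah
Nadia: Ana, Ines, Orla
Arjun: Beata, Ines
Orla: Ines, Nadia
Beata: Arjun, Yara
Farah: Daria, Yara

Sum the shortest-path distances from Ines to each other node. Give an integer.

Distances from Ines: Ana:2, Arjun:1, Beata:2, Daria:3, Farah:4, Leo:3, Nadia:1, Orla:1, Yara:3.
Sum = 2 + 1 + 2 + 3 + 4 + 3 + 1 + 1 + 3 = 20.

20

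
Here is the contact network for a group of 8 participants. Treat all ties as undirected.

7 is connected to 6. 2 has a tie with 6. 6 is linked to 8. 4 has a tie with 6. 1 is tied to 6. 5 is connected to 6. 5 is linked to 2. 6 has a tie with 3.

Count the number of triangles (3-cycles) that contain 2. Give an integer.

2's neighbors: 5 and 6.
Neighbor pairs that are themselves tied: 2–5–6. Each forms one triangle with 2, for 1 in total.

1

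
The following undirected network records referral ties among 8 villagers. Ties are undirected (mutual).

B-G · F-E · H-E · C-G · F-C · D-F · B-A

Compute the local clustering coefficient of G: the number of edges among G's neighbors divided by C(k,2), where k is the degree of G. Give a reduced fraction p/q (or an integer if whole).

0

G's neighbors: B and C (k = 2).
Possible neighbor pairs: C(2,2) = 1. Edges among them: none → e = 0.
Clustering(G) = 0/1.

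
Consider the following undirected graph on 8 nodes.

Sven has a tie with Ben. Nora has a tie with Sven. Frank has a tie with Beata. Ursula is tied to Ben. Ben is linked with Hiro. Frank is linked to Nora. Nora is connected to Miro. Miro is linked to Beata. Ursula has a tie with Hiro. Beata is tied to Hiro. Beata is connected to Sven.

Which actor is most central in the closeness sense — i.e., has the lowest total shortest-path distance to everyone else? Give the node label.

Farness (sum of distances to all others) for each node — Beata:10, Ben:13, Frank:14, Hiro:12, Miro:14, Nora:13, Sven:11, Ursula:15.
The smallest farness is 10, for Beata, so Beata has the highest closeness.

Beata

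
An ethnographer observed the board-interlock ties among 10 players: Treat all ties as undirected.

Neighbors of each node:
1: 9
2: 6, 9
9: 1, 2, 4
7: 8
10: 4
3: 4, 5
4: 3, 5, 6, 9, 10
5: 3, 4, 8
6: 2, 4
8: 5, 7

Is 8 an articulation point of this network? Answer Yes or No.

Yes

Removing 8 leaves {7} with no path to {1, 2, 3, 4, 5, 6, 9, and 10}, so the network splits into 2 components. 8 is a cut vertex.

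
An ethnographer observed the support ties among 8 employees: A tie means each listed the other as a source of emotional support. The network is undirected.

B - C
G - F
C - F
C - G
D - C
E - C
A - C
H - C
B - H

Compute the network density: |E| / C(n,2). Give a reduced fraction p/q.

9/28

There are 9 edges and 8 nodes, so the maximum possible is C(8,2) = 28.
Density = 9/28.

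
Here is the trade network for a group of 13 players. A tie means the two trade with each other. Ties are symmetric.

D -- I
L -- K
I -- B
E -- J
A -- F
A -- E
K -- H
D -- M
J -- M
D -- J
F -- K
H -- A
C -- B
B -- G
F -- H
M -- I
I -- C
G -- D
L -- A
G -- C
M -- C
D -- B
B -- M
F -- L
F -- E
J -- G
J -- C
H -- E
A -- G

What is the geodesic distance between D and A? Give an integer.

2

One shortest route is D – G – A, which uses 2 edges, and D and A are not directly tied, so nothing shorter exists. So d(D,A) = 2.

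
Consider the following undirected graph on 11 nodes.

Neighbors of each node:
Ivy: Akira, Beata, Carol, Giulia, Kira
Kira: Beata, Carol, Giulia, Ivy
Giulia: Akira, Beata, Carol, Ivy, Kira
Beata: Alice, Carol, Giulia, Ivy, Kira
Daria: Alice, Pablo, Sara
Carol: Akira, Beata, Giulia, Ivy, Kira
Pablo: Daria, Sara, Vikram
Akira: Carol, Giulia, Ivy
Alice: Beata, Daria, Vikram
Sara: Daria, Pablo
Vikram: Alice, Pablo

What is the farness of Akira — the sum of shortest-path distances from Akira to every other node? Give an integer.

Distances from Akira: Alice:3, Beata:2, Carol:1, Daria:4, Giulia:1, Ivy:1, Kira:2, Pablo:5, Sara:5, Vikram:4.
Sum = 3 + 2 + 1 + 4 + 1 + 1 + 2 + 5 + 5 + 4 = 28.

28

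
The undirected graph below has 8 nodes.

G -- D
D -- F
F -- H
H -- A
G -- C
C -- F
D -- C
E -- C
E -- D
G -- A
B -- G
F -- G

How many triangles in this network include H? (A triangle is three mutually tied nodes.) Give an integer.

0

H's neighbors are A and F, but none of them are tied to each other, so no triangle contains H.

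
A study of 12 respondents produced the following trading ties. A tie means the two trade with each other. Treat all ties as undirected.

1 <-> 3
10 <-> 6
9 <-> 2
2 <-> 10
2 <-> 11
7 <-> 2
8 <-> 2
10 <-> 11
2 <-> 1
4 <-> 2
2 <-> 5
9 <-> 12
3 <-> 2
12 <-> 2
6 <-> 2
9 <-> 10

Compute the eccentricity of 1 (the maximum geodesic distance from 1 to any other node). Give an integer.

Distances from 1: 2:1, 3:1, 4:2, 5:2, 6:2, 7:2, 8:2, 9:2, 10:2, 11:2, 12:2.
The largest is 2 (to 10, 11, 8, 5, 6, 9, 7, 4, and 12), so the eccentricity of 1 is 2.

2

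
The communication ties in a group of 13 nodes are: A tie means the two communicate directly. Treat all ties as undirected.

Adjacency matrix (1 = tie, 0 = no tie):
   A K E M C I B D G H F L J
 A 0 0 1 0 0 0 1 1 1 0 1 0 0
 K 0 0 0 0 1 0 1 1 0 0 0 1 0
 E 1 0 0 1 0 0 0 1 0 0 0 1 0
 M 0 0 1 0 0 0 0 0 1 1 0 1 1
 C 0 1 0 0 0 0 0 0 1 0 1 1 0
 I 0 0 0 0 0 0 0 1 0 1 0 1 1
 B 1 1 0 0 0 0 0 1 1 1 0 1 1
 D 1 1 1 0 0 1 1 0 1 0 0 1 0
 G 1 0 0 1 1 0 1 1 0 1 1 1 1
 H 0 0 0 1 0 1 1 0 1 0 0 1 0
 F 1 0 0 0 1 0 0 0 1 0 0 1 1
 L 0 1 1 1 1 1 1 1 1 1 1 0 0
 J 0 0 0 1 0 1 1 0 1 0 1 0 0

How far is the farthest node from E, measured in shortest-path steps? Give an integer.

Distances from E: A:1, B:2, C:2, D:1, F:2, G:2, H:2, I:2, J:2, K:2, L:1, M:1.
The largest is 2 (to B, G, F, K, C, I, H, and J), so the eccentricity of E is 2.

2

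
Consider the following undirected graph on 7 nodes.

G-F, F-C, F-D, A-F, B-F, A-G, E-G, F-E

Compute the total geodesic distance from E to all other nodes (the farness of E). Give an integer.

Distances from E: A:2, B:2, C:2, D:2, F:1, G:1.
Sum = 2 + 2 + 2 + 2 + 1 + 1 = 10.

10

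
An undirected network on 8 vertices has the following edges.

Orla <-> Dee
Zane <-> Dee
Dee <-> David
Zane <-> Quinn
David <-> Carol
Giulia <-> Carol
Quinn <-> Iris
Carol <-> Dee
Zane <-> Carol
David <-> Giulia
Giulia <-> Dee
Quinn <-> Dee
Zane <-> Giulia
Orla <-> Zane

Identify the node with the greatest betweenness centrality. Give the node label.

Unnormalized betweenness of each node: Carol:1/3, David:0, Dee:22/3, Giulia:1/3, Iris:0, Orla:0, Quinn:6, Zane:4.
Dee has the largest value, 22/3, making it the main broker — the node through which the most shortest paths run.

Dee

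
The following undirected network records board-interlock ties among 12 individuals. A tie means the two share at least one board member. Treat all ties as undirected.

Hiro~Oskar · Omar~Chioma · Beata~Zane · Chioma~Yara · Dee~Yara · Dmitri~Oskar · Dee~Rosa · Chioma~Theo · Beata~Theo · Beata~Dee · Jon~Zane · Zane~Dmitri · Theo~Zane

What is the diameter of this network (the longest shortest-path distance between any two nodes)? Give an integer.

6

Eccentricity of each node (its greatest distance to any other): Beata:4, Chioma:5, Dee:5, Dmitri:4, Hiro:6, Jon:4, Omar:6, Oskar:5, Rosa:6, Theo:4, Yara:6, Zane:3.
The maximum eccentricity is 6, realized for instance by the pair Rosa–Hiro via Rosa – Dee – Beata – Zane – Dmitri – Oskar – Hiro. So the diameter is 6.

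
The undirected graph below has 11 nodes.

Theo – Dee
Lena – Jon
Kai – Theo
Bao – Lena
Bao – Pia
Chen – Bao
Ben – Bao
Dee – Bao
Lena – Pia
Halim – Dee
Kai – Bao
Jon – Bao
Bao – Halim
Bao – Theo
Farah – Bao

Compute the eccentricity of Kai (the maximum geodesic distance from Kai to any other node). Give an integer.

2

Distances from Kai: Bao:1, Ben:2, Chen:2, Dee:2, Farah:2, Halim:2, Jon:2, Lena:2, Pia:2, Theo:1.
The largest is 2 (to Chen, Ben, Dee, Farah, Jon, Lena, Pia, and Halim), so the eccentricity of Kai is 2.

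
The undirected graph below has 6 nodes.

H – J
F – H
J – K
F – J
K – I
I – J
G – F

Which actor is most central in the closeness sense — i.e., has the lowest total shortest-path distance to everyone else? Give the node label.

Farness (sum of distances to all others) for each node — F:7, G:11, H:8, I:9, J:6, K:9.
The smallest farness is 6, for J, so J has the highest closeness.

J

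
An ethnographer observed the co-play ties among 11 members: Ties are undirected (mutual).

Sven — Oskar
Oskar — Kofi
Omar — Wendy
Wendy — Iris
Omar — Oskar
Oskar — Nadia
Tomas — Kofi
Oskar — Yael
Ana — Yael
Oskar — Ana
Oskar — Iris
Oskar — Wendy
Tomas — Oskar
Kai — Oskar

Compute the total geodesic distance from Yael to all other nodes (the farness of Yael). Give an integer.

Distances from Yael: Ana:1, Iris:2, Kai:2, Kofi:2, Nadia:2, Omar:2, Oskar:1, Sven:2, Tomas:2, Wendy:2.
Sum = 1 + 2 + 2 + 2 + 2 + 2 + 1 + 2 + 2 + 2 = 18.

18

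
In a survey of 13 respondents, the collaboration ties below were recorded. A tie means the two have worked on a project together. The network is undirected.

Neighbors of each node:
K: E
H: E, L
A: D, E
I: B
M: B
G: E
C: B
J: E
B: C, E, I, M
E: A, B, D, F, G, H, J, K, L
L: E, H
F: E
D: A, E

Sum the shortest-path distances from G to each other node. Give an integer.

26

Distances from G: A:2, B:2, C:3, D:2, E:1, F:2, H:2, I:3, J:2, K:2, L:2, M:3.
Sum = 2 + 2 + 3 + 2 + 1 + 2 + 2 + 3 + 2 + 2 + 2 + 3 = 26.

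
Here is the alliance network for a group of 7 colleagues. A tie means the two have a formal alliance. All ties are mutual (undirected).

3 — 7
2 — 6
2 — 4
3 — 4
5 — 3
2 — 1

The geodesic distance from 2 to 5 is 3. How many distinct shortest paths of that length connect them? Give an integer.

The shortest distance is 3, and the only length-3 path is 2–4–3–5. So there is exactly 1 shortest path.

1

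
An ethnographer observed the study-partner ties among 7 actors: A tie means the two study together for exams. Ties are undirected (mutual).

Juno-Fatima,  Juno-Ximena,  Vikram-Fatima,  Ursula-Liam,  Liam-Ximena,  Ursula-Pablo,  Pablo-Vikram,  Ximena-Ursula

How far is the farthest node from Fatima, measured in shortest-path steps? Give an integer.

3

Distances from Fatima: Juno:1, Liam:3, Pablo:2, Ursula:3, Vikram:1, Ximena:2.
The largest is 3 (to Ursula and Liam), so the eccentricity of Fatima is 3.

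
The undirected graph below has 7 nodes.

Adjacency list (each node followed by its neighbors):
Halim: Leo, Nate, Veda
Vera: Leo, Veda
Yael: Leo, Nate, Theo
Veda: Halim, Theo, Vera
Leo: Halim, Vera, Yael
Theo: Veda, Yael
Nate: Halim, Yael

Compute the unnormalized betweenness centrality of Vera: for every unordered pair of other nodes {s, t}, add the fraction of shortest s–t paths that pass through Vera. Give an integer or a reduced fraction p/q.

Pairs whose geodesics pass through Vera — Leo–Veda: 1/2.
All other pairs contribute 0.
Summing the contributions gives betweenness(Vera) = 1/2.

1/2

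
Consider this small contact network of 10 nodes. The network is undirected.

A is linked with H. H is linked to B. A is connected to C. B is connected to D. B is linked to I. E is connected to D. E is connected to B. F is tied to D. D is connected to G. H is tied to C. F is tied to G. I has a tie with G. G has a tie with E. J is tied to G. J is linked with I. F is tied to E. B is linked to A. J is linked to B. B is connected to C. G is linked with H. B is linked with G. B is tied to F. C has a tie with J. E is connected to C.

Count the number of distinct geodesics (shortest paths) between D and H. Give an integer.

2

The shortest distance is 2. The length-2 paths are: D–G–H; D–B–H.
That gives 2 distinct shortest paths.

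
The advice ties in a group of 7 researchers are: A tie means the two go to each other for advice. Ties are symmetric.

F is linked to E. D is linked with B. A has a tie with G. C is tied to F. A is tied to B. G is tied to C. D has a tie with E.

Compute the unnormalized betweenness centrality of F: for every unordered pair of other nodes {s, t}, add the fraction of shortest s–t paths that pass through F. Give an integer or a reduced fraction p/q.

3

Pairs whose geodesics pass through F — C–E: 1; C–D: 1; E–G: 1.
All other pairs contribute 0.
Summing the contributions gives betweenness(F) = 3.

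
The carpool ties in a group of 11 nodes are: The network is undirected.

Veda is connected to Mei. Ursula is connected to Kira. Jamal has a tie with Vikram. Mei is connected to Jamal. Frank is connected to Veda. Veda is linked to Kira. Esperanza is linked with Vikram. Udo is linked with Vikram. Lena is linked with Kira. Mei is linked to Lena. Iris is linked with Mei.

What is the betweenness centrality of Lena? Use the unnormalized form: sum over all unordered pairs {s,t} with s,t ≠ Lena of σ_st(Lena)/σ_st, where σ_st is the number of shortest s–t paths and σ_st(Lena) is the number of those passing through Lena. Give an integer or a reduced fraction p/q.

Pairs whose geodesics pass through Lena — Mei–Ursula: 1/2; Mei–Kira: 1/2; Ursula–Esperanza: 1/2; Ursula–Vikram: 1/2; Ursula–Iris: 1/2; Ursula–Jamal: 1/2; Ursula–Udo: 1/2; Esperanza–Kira: 1/2; Vikram–Kira: 1/2; Iris–Kira: 1/2; Jamal–Kira: 1/2; Kira–Udo: 1/2.
All other pairs contribute 0.
Summing the contributions gives betweenness(Lena) = 6.

6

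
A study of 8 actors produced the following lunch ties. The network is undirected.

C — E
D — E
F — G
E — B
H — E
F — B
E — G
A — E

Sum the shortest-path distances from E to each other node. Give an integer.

8

Distances from E: A:1, B:1, C:1, D:1, F:2, G:1, H:1.
Sum = 1 + 1 + 1 + 1 + 2 + 1 + 1 = 8.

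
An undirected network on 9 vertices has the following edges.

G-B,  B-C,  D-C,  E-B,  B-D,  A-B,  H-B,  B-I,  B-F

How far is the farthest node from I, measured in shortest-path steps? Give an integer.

2

Distances from I: A:2, B:1, C:2, D:2, E:2, F:2, G:2, H:2.
The largest is 2 (to C, H, D, G, A, E, and F), so the eccentricity of I is 2.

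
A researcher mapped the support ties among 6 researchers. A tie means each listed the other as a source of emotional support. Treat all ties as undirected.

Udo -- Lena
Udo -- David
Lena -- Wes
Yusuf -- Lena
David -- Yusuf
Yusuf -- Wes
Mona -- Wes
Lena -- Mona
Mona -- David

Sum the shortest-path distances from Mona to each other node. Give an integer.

Distances from Mona: David:1, Lena:1, Udo:2, Wes:1, Yusuf:2.
Sum = 1 + 1 + 2 + 1 + 2 = 7.

7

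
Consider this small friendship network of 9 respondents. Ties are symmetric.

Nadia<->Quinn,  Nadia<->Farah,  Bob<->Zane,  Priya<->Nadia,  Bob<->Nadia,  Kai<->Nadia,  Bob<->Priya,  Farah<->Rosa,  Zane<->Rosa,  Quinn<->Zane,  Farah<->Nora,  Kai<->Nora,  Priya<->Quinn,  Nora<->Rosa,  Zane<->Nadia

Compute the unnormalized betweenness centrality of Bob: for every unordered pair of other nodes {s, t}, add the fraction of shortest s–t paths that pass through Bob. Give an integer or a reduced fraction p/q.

7/12

Pairs whose geodesics pass through Bob — Zane–Priya: 1/3; Priya–Rosa: 1/4.
All other pairs contribute 0.
Summing the contributions gives betweenness(Bob) = 7/12.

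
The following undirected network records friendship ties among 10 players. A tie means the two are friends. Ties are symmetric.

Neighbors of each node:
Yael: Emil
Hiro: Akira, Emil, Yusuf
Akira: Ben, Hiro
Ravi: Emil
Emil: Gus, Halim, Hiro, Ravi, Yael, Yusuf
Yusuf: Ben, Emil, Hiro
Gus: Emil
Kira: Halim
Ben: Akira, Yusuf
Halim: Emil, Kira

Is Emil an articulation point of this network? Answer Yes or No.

Removing Emil leaves {Akira, Ben, Hiro, and Yusuf} with no path to {Gus}, so the network splits into 5 components. Emil is a cut vertex.

Yes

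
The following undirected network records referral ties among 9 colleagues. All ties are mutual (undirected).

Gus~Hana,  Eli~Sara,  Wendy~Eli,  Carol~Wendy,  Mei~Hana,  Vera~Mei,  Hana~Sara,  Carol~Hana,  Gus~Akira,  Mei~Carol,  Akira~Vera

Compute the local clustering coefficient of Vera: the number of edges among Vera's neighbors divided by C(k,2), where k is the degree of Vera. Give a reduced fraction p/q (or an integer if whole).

0

Vera's neighbors: Akira and Mei (k = 2).
Possible neighbor pairs: C(2,2) = 1. Edges among them: none → e = 0.
Clustering(Vera) = 0/1.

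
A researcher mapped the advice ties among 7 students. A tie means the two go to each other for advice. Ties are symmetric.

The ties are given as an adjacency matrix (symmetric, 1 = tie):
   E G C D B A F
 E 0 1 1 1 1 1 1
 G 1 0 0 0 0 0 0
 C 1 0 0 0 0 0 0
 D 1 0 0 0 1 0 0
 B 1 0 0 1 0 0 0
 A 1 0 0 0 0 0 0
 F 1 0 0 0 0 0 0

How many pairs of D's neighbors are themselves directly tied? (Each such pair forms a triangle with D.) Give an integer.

1

D's neighbors: B and E.
Neighbor pairs that are themselves tied: D–B–E. Each forms one triangle with D, for 1 in total.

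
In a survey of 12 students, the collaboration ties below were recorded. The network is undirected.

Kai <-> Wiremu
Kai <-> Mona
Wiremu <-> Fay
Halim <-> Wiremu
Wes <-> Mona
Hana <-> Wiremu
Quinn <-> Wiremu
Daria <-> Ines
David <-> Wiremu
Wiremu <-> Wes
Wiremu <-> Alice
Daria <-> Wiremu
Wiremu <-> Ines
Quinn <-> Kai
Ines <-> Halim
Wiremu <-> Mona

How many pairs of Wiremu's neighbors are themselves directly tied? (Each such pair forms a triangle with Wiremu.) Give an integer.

Wiremu's neighbors: Alice, Daria, David, Fay, Halim, Hana, Ines, Kai, Mona, Quinn, and Wes.
Neighbor pairs that are themselves tied: Wiremu–Daria–Ines; Wiremu–Halim–Ines; Wiremu–Kai–Mona; Wiremu–Kai–Quinn; Wiremu–Mona–Wes. Each forms one triangle with Wiremu, for 5 in total.

5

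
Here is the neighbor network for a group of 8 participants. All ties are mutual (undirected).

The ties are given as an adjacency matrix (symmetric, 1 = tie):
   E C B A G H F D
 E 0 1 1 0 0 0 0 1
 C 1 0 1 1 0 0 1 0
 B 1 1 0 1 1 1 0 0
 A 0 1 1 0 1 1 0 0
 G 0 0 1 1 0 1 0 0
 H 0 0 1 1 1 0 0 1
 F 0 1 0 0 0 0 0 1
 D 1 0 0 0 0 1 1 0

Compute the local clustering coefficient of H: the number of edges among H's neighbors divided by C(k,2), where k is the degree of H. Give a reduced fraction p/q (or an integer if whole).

H's neighbors: A, B, D, and G (k = 4).
Possible neighbor pairs: C(4,2) = 6. Edges among them: A–B, A–G, B–G → e = 3.
Clustering(H) = 3/6 = 1/2.

1/2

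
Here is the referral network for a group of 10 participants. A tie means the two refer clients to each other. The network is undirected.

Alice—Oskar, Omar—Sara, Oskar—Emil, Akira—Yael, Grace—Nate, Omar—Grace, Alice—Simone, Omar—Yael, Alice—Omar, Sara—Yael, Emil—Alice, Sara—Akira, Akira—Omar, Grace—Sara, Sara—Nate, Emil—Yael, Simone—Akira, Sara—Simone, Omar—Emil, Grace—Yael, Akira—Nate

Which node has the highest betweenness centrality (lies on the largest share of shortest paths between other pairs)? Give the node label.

Omar

Unnormalized betweenness of each node: Akira:511/165, Alice:305/66, Emil:139/33, Grace:81/55, Nate:1/4, Omar:4991/660, Oskar:0, Sara:2869/660, Simone:229/110, Yael:443/132.
Omar has the largest value, 4991/660, making it the main broker — the node through which the most shortest paths run.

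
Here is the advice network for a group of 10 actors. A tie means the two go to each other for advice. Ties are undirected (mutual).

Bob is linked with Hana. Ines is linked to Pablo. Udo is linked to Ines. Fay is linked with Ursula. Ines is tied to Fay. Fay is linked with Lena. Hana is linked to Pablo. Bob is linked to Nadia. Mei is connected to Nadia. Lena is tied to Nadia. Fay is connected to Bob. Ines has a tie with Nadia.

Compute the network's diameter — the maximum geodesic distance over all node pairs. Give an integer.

4

Eccentricity of each node (its greatest distance to any other): Bob:3, Fay:3, Hana:3, Ines:2, Lena:3, Mei:4, Nadia:3, Pablo:3, Udo:3, Ursula:4.
The maximum eccentricity is 4, realized for instance by the pair Ursula–Mei via Ursula – Fay – Lena – Nadia – Mei. So the diameter is 4.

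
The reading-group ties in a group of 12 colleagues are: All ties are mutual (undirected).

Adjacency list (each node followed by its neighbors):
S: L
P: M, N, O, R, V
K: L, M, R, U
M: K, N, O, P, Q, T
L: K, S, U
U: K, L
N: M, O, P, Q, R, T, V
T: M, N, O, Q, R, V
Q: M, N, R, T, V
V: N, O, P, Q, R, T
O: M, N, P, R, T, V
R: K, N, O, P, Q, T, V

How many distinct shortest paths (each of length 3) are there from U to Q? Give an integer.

2

The shortest distance is 3. The length-3 paths are: U–K–M–Q; U–K–R–Q.
That gives 2 distinct shortest paths.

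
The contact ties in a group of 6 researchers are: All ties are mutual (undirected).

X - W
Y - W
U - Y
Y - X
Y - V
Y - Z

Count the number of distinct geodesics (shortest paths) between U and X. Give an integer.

The shortest distance is 2, and the only length-2 path is U–Y–X. So there is exactly 1 shortest path.

1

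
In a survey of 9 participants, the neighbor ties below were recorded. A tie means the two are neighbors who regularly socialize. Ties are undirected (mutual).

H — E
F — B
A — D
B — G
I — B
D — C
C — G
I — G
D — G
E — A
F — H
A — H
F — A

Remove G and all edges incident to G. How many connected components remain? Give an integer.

1

G's neighbors (B, C, D, and I) remain reachable from one another through other ties, so the rest of the network stays in one piece.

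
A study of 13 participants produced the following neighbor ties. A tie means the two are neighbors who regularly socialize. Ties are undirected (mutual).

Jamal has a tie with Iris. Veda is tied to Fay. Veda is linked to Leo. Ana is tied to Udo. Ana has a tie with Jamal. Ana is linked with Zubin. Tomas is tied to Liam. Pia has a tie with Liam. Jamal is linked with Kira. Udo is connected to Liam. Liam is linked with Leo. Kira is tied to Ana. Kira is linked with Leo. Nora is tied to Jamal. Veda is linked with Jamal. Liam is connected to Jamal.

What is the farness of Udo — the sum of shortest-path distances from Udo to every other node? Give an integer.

27

Distances from Udo: Ana:1, Fay:4, Iris:3, Jamal:2, Kira:2, Leo:2, Liam:1, Nora:3, Pia:2, Tomas:2, Veda:3, Zubin:2.
Sum = 1 + 4 + 3 + 2 + 2 + 2 + 1 + 3 + 2 + 2 + 3 + 2 = 27.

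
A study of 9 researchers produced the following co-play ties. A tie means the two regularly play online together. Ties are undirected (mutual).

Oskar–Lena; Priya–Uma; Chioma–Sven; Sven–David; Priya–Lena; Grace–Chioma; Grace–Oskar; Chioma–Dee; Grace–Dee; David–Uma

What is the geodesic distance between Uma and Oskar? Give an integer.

3

One shortest route is Uma – Priya – Lena – Oskar, which uses 3 edges, and at distance 2 from Uma we only reach {Lena, Sven}, which does not include Oskar. So d(Uma,Oskar) = 3.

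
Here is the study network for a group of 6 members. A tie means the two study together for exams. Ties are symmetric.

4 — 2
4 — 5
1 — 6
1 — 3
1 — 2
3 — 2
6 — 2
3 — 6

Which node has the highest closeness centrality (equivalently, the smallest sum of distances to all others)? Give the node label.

2

Farness (sum of distances to all others) for each node — 1:8, 2:6, 3:8, 4:8, 5:12, 6:8.
The smallest farness is 6, for 2, so 2 has the highest closeness.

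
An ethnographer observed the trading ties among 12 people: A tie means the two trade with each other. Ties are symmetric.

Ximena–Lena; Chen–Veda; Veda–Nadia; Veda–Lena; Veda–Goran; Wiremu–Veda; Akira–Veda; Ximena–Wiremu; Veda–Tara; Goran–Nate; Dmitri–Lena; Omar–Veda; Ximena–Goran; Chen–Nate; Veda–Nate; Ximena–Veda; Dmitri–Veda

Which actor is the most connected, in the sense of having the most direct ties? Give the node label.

Veda

Degrees — Akira:1, Chen:2, Dmitri:2, Goran:3, Lena:3, Nadia:1, Nate:3, Omar:1, Tara:1, Veda:11, Wiremu:2, Ximena:4.
The maximum is 11, attained only by Veda.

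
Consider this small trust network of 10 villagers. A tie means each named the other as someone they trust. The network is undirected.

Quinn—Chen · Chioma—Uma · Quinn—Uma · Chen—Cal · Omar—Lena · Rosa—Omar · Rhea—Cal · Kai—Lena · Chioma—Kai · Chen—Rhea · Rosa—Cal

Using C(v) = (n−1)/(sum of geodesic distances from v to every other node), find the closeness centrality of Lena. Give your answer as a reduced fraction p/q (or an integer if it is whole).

Distances from Lena: Cal:3, Chen:4, Chioma:2, Kai:1, Omar:1, Quinn:4, Rhea:4, Rosa:2, Uma:3. Sum = 24.
n = 10, so closeness = 9/24 = 3/8.

3/8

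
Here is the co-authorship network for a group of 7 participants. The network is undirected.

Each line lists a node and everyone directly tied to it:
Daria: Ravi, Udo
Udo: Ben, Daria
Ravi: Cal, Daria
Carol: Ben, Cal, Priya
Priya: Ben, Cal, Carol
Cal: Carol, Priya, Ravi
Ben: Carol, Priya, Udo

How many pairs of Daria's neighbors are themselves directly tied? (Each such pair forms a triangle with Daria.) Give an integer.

0

Daria's neighbors are Ravi and Udo, but none of them are tied to each other, so no triangle contains Daria.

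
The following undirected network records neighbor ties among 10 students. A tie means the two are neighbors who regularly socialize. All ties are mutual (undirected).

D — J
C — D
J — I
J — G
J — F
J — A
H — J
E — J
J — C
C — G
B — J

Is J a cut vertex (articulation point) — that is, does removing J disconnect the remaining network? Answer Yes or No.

Removing J leaves {F} with no path to {C, D, and G}, so the network splits into 7 components. J is a cut vertex.

Yes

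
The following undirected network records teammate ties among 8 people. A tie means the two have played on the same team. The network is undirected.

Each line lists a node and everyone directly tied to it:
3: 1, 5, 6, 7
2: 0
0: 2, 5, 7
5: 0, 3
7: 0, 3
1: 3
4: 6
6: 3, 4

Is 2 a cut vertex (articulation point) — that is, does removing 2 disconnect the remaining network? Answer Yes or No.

Even without 2, every remaining node can still reach every other (the residual graph is connected), so 2 is not a cut vertex.

No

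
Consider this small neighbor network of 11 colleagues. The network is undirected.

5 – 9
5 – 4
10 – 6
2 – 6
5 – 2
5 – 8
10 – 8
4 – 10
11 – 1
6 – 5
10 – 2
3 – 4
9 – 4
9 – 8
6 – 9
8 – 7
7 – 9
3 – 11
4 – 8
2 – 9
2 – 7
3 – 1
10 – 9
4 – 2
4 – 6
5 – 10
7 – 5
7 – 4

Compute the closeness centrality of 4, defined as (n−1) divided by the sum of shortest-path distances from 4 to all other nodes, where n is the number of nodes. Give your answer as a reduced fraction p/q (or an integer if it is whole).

5/6

Distances from 4: 1:2, 2:1, 3:1, 5:1, 6:1, 7:1, 8:1, 9:1, 10:1, 11:2. Sum = 12.
n = 11, so closeness = 10/12 = 5/6.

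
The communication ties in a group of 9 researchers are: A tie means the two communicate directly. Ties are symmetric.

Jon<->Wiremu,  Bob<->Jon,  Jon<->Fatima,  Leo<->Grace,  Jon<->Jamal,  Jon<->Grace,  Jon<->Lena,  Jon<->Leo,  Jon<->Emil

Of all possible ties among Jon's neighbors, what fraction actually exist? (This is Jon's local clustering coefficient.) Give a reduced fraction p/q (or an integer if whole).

1/28

Jon's neighbors: Bob, Emil, Fatima, Grace, Jamal, Lena, Leo, and Wiremu (k = 8).
Possible neighbor pairs: C(8,2) = 28. Edges among them: Grace–Leo → e = 1.
Clustering(Jon) = 1/28.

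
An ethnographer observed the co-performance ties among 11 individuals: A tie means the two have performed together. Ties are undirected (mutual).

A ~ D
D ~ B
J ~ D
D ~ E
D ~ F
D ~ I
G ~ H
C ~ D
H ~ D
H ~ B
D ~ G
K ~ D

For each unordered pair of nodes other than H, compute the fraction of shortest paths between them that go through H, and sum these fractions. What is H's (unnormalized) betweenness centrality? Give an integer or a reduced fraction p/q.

1/2

Pairs whose geodesics pass through H — B–G: 1/2.
All other pairs contribute 0.
Summing the contributions gives betweenness(H) = 1/2.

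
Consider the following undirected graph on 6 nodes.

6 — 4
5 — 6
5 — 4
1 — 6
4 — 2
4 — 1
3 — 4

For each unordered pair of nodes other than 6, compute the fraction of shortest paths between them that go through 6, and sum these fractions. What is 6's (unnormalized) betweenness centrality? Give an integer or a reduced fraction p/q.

Pairs whose geodesics pass through 6 — 1–5: 1/2.
All other pairs contribute 0.
Summing the contributions gives betweenness(6) = 1/2.

1/2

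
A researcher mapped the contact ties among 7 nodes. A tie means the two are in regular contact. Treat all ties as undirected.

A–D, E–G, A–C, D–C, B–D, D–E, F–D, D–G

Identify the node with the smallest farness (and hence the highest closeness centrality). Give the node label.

Farness (sum of distances to all others) for each node — A:10, B:11, C:10, D:6, E:10, F:11, G:10.
The smallest farness is 6, for D, so D has the highest closeness.

D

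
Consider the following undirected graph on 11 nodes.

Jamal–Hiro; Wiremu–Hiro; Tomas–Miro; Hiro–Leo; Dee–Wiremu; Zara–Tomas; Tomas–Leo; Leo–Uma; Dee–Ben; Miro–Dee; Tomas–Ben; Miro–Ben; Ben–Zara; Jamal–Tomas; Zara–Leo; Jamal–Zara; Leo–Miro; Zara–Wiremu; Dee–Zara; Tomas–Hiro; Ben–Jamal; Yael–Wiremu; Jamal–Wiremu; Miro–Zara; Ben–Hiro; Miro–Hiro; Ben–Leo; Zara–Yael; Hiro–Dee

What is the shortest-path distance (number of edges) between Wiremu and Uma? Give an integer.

3

One shortest route is Wiremu – Hiro – Leo – Uma, which uses 3 edges, and at distance 2 from Wiremu we only reach {Ben, Leo, Miro, Tomas}, which does not include Uma. So d(Wiremu,Uma) = 3.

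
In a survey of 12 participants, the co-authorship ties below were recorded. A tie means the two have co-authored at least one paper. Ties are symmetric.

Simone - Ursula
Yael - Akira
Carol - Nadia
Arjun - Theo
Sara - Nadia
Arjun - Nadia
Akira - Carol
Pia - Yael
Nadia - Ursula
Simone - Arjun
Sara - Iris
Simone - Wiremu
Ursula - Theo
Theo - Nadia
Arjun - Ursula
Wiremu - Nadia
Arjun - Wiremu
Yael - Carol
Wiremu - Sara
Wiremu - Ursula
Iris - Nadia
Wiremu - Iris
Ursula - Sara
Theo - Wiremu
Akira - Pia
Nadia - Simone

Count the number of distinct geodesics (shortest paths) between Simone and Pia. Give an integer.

2

The shortest distance is 4. The length-4 paths are: Simone–Nadia–Carol–Yael–Pia; Simone–Nadia–Carol–Akira–Pia.
That gives 2 distinct shortest paths.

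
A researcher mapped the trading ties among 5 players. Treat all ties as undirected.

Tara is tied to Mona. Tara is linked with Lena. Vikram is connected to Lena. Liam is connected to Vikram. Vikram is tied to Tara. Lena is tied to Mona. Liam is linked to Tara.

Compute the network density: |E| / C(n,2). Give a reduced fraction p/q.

There are 7 edges and 5 nodes, so the maximum possible is C(5,2) = 10.
Density = 7/10.

7/10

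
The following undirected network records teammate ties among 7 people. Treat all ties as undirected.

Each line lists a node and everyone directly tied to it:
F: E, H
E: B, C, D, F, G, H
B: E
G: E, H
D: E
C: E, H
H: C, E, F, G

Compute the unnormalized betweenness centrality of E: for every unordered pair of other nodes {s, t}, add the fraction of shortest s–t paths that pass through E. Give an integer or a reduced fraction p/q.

Pairs whose geodesics pass through E — C–D: 1; C–F: 1/2; C–G: 1/2; C–B: 1; H–D: 1; H–B: 1; D–F: 1; D–G: 1; D–B: 1; F–G: 1/2; F–B: 1; G–B: 1.
All other pairs contribute 0.
Summing the contributions gives betweenness(E) = 21/2.

21/2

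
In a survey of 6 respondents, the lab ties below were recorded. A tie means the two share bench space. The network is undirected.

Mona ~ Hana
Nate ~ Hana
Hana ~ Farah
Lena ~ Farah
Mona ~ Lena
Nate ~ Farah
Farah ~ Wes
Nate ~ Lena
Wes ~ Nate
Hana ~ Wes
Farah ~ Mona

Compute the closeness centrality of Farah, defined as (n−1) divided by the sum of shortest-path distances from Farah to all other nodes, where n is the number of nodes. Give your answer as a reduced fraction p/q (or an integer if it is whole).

Distances from Farah: Hana:1, Lena:1, Mona:1, Nate:1, Wes:1. Sum = 5.
n = 6, so closeness = 5/5 = 1.

1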